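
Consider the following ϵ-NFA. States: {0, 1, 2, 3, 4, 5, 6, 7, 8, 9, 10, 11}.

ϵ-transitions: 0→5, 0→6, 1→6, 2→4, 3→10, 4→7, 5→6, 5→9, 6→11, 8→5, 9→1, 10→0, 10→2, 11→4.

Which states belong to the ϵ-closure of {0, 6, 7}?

{0, 1, 4, 5, 6, 7, 9, 11}

Start with {0, 6, 7}.
From 0 via ϵ: add 5.
From 6 via ϵ: add 11.
From 5 via ϵ: add 9.
From 11 via ϵ: add 4.
From 9 via ϵ: add 1.
No new states can be added; the closed set is {0, 1, 4, 5, 6, 7, 9, 11}.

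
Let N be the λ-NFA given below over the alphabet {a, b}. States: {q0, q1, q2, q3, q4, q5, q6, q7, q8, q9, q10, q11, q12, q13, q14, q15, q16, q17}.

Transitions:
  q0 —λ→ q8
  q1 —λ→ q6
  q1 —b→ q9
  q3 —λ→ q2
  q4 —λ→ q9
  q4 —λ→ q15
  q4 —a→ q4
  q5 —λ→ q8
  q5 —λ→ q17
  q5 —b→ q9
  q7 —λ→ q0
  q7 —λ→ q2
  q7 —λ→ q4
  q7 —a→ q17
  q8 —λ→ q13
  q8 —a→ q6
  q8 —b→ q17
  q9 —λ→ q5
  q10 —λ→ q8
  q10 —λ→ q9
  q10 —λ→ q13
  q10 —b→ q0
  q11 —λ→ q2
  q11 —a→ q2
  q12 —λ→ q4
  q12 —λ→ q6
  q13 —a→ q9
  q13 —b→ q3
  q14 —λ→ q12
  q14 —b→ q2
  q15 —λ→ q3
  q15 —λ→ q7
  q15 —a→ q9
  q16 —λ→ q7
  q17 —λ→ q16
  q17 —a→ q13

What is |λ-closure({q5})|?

Start with {q5}.
From q5 via λ: add q8, q17.
From q8 via λ: add q13.
From q17 via λ: add q16.
From q16 via λ: add q7.
From q7 via λ: add q0, q2, q4.
From q4 via λ: add q9, q15.
From q15 via λ: add q3.
λ-closure = {q0, q2, q3, q4, q5, q7, q8, q9, q13, q15, q16, q17}, which has 12 states.

12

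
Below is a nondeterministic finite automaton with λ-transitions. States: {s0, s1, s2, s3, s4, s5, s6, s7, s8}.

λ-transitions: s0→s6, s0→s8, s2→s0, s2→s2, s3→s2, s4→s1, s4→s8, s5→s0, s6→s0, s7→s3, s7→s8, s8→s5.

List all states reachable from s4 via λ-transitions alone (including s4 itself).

Start with {s4}.
From s4 via λ: add s1, s8.
From s8 via λ: add s5.
From s5 via λ: add s0.
From s0 via λ: add s6.
No new states can be added; the closed set is {s0, s1, s4, s5, s6, s8}.

{s0, s1, s4, s5, s6, s8}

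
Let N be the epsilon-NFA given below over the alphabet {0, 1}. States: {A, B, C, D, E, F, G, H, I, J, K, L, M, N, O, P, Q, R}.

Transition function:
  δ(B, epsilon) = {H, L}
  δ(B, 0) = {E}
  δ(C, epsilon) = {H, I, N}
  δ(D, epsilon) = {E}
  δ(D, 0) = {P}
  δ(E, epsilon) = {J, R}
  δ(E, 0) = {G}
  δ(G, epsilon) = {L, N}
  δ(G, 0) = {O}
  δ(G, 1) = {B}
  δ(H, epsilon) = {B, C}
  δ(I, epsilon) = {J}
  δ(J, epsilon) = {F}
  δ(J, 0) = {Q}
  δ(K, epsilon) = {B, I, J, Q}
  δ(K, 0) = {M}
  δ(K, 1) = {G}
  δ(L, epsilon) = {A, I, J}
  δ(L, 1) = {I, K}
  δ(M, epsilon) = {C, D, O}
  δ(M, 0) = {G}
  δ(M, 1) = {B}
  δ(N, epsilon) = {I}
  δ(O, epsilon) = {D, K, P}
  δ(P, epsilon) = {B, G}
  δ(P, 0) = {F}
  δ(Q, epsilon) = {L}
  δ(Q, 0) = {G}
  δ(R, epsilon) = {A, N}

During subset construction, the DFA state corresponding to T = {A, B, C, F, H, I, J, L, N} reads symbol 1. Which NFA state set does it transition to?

L on 1 → {I, K}.
No 1-transition from A, B, C, F, H, I, J, N.
Union after reading 1: {I, K}.
Now take the epsilon-closure:
From I via epsilon: add J.
From K via epsilon: add B, Q.
From B via epsilon: add H, L.
From J via epsilon: add F.
From H via epsilon: add C.
From L via epsilon: add A.
From C via epsilon: add N.
No new states can be added; the closed set is {A, B, C, F, H, I, J, K, L, N, Q}.

{A, B, C, F, H, I, J, K, L, N, Q}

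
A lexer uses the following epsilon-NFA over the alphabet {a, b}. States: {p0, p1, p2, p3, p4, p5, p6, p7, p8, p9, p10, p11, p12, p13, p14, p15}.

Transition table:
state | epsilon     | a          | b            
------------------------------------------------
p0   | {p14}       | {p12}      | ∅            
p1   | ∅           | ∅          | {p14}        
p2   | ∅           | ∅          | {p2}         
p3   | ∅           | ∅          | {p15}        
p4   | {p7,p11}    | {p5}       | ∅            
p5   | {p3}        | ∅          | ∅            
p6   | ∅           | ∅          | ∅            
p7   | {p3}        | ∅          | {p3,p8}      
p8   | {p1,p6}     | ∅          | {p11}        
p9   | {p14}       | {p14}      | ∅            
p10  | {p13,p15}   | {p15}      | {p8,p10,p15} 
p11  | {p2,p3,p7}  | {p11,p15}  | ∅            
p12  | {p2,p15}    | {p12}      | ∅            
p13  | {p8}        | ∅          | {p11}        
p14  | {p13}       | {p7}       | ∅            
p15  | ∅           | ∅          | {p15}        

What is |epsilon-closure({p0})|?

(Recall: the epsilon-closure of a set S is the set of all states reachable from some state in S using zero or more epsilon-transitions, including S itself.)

Start with {p0}.
From p0 via epsilon: add p14.
From p14 via epsilon: add p13.
From p13 via epsilon: add p8.
From p8 via epsilon: add p1, p6.
epsilon-closure = {p0, p1, p6, p8, p13, p14}, which has 6 states.

6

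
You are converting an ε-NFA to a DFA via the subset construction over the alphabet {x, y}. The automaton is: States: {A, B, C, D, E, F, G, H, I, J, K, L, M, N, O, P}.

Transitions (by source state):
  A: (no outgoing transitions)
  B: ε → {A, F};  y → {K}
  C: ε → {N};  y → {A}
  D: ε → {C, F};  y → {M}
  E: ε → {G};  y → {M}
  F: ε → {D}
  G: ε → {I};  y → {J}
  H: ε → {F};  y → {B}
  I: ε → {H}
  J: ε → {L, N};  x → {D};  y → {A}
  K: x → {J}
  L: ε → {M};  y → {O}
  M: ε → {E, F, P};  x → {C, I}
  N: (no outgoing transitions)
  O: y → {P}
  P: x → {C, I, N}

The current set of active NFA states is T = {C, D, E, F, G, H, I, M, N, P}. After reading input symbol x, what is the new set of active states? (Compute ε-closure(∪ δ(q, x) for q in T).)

M on x → {C, I}.
P on x → {C, I, N}.
No x-transition from C, D, E, F, G, H, I, N.
Union after reading x: {C, I, N}.
Now take the ε-closure:
From I via ε: add H.
From H via ε: add F.
From F via ε: add D.
No new states can be added; the closed set is {C, D, F, H, I, N}.

{C, D, F, H, I, N}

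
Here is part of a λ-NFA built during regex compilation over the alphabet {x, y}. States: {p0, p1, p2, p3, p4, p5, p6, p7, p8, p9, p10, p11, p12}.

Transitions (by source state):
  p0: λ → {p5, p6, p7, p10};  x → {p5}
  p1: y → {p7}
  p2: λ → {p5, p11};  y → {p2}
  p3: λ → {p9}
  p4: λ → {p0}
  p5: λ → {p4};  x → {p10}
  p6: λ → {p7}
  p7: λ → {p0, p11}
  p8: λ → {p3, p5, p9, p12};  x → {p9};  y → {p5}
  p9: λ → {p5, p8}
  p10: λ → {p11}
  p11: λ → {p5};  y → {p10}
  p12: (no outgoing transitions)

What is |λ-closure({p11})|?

7

Start with {p11}.
From p11 via λ: add p5.
From p5 via λ: add p4.
From p4 via λ: add p0.
From p0 via λ: add p6, p7, p10.
λ-closure = {p0, p4, p5, p6, p7, p10, p11}, which has 7 states.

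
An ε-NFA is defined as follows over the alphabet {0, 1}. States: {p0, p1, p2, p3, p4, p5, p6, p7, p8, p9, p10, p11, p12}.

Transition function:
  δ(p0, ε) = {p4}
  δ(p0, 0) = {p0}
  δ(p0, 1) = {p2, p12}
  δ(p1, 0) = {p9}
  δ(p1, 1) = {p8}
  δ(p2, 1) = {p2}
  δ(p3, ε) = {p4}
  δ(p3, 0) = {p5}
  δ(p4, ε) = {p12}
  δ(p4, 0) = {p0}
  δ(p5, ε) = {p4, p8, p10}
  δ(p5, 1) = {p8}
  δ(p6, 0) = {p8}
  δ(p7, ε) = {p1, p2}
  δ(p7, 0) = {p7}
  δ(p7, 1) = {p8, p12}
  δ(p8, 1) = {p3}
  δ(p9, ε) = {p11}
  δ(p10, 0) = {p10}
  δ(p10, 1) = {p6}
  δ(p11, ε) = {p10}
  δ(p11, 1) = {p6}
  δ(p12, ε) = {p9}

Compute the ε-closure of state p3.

Start with {p3}.
From p3 via ε: add p4.
From p4 via ε: add p12.
From p12 via ε: add p9.
From p9 via ε: add p11.
From p11 via ε: add p10.
No new states can be added; the closed set is {p3, p4, p9, p10, p11, p12}.

{p3, p4, p9, p10, p11, p12}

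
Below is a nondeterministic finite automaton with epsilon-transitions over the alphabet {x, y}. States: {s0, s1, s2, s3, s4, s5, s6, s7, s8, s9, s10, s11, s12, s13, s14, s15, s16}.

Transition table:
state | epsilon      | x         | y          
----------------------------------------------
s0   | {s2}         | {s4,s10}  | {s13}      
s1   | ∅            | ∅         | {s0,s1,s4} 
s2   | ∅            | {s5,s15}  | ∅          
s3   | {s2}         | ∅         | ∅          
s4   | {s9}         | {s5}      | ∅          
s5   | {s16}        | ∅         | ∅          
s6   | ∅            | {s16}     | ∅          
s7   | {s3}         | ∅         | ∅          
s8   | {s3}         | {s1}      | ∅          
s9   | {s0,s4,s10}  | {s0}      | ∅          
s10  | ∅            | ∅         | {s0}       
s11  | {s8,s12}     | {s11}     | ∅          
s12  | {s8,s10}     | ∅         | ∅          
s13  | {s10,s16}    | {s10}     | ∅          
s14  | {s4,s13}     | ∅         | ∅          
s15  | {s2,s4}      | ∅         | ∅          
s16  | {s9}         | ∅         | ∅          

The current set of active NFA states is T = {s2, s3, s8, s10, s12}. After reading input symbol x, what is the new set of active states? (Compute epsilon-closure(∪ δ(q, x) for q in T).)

{s0, s1, s2, s4, s5, s9, s10, s15, s16}

s2 on x → {s5, s15}.
s8 on x → {s1}.
No x-transition from s3, s10, s12.
Union after reading x: {s1, s5, s15}.
Now take the epsilon-closure:
From s5 via epsilon: add s16.
From s15 via epsilon: add s2, s4.
From s4 via epsilon: add s9.
From s9 via epsilon: add s0, s10.
No new states can be added; the closed set is {s0, s1, s2, s4, s5, s9, s10, s15, s16}.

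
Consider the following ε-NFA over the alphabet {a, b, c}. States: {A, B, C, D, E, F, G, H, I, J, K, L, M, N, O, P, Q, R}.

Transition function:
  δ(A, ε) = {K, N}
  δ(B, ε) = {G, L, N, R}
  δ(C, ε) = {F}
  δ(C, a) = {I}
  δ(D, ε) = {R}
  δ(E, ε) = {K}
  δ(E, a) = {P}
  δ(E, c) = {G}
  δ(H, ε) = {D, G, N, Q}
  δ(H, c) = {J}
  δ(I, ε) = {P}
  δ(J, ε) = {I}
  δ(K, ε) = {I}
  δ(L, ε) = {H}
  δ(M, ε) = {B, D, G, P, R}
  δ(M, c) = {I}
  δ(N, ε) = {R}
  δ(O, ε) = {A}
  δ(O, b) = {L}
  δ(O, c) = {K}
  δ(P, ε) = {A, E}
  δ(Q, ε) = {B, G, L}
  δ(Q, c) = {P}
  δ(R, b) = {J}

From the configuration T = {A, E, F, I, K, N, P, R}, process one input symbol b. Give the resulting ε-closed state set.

{A, E, I, J, K, N, P, R}

R on b → {J}.
No b-transition from A, E, F, I, K, N, P.
Union after reading b: {J}.
Now take the ε-closure:
From J via ε: add I.
From I via ε: add P.
From P via ε: add A, E.
From A via ε: add K, N.
From N via ε: add R.
No new states can be added; the closed set is {A, E, I, J, K, N, P, R}.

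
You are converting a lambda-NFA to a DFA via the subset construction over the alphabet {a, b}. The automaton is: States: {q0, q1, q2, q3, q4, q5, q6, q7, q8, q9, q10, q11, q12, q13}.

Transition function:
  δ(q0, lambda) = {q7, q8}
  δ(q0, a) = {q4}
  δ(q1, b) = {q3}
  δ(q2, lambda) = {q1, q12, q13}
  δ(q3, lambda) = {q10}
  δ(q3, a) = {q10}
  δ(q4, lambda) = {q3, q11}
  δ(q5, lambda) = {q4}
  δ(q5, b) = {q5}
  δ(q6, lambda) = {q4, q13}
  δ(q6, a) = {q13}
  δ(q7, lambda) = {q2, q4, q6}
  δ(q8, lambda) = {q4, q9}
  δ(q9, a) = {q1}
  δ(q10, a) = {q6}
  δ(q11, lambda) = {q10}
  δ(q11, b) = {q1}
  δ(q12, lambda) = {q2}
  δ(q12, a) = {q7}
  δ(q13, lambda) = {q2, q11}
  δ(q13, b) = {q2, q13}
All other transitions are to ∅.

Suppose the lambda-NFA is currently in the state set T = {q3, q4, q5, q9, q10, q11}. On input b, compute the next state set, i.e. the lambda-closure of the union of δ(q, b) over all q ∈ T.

q5 on b → {q5}.
q11 on b → {q1}.
No b-transition from q3, q4, q9, q10.
Union after reading b: {q1, q5}.
Now take the lambda-closure:
From q5 via lambda: add q4.
From q4 via lambda: add q3, q11.
From q3 via lambda: add q10.
No new states can be added; the closed set is {q1, q3, q4, q5, q10, q11}.

{q1, q3, q4, q5, q10, q11}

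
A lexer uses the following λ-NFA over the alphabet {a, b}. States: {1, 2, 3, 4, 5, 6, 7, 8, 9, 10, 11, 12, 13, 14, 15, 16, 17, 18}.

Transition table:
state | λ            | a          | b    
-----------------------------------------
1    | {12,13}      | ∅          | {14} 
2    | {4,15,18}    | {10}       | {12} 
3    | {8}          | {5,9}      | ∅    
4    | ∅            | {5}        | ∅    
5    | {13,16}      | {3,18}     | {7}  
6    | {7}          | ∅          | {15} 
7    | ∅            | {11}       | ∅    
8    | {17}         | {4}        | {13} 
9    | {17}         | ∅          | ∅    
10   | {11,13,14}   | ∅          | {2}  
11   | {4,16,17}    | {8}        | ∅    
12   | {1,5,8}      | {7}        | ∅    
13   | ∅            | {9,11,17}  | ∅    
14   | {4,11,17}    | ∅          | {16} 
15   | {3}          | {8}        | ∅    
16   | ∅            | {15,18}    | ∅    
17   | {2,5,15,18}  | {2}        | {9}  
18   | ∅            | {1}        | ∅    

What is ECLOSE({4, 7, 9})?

Start with {4, 7, 9}.
From 9 via λ: add 17.
From 17 via λ: add 2, 5, 15, 18.
From 5 via λ: add 13, 16.
From 15 via λ: add 3.
From 3 via λ: add 8.
No new states can be added; the closed set is {2, 3, 4, 5, 7, 8, 9, 13, 15, 16, 17, 18}.

{2, 3, 4, 5, 7, 8, 9, 13, 15, 16, 17, 18}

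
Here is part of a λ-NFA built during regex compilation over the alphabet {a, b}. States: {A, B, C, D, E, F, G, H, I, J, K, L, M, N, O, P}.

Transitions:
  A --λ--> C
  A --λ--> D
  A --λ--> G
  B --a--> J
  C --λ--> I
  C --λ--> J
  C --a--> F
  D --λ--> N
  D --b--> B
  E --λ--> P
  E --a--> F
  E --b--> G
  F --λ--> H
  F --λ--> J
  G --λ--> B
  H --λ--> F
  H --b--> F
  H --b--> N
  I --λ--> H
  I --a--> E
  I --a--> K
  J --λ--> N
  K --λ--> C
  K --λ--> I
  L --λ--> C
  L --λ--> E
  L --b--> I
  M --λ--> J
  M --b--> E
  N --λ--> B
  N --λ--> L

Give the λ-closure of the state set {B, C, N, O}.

{B, C, E, F, H, I, J, L, N, O, P}

Start with {B, C, N, O}.
From C via λ: add I, J.
From N via λ: add L.
From I via λ: add H.
From L via λ: add E.
From E via λ: add P.
From H via λ: add F.
No new states can be added; the closed set is {B, C, E, F, H, I, J, L, N, O, P}.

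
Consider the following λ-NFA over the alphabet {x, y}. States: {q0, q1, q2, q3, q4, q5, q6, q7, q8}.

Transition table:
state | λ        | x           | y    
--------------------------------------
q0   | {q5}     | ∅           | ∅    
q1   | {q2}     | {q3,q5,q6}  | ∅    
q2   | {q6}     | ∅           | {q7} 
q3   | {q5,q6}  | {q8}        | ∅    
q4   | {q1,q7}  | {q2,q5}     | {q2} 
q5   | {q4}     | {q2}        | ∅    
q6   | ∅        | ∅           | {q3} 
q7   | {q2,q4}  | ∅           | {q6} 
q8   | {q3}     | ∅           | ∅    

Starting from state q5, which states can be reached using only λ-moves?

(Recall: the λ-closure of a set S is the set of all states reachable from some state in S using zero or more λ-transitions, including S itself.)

Start with {q5}.
From q5 via λ: add q4.
From q4 via λ: add q1, q7.
From q1 via λ: add q2.
From q2 via λ: add q6.
No new states can be added; the closed set is {q1, q2, q4, q5, q6, q7}.

{q1, q2, q4, q5, q6, q7}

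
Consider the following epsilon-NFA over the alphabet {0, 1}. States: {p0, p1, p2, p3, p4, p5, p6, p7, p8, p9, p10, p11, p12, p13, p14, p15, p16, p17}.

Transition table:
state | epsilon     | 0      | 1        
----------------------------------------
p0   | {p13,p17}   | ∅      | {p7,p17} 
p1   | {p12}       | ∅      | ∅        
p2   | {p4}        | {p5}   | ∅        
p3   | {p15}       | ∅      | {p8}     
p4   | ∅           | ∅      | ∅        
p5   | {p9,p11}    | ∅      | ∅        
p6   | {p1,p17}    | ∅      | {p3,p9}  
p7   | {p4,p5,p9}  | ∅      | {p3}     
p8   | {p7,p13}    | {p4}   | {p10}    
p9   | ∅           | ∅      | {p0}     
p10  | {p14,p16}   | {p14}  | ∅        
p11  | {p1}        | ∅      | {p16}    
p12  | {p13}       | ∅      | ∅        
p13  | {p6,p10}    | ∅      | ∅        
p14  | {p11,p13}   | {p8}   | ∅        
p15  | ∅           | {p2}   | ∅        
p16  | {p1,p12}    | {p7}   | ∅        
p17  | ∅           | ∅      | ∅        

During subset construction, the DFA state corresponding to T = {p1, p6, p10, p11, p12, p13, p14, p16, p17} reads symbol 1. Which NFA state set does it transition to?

p6 on 1 → {p3, p9}.
p11 on 1 → {p16}.
No 1-transition from p1, p10, p12, p13, p14, p16, p17.
Union after reading 1: {p3, p9, p16}.
Now take the epsilon-closure:
From p3 via epsilon: add p15.
From p16 via epsilon: add p1, p12.
From p12 via epsilon: add p13.
From p13 via epsilon: add p6, p10.
From p6 via epsilon: add p17.
From p10 via epsilon: add p14.
From p14 via epsilon: add p11.
No new states can be added; the closed set is {p1, p3, p6, p9, p10, p11, p12, p13, p14, p15, p16, p17}.

{p1, p3, p6, p9, p10, p11, p12, p13, p14, p15, p16, p17}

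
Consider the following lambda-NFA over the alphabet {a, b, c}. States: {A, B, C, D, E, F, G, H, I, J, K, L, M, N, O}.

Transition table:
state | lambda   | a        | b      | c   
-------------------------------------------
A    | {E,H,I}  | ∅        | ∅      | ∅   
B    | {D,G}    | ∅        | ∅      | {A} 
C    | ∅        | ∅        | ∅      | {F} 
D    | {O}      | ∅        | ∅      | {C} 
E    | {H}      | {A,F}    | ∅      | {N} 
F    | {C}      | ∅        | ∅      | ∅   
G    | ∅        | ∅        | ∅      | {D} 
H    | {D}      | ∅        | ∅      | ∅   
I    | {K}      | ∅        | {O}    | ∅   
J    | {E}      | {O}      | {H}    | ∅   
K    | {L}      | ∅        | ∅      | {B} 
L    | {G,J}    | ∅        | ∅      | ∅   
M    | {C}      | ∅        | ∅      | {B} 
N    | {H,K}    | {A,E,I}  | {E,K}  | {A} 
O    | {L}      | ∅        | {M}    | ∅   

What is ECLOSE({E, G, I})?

{D, E, G, H, I, J, K, L, O}

Start with {E, G, I}.
From E via lambda: add H.
From I via lambda: add K.
From H via lambda: add D.
From K via lambda: add L.
From D via lambda: add O.
From L via lambda: add J.
No new states can be added; the closed set is {D, E, G, H, I, J, K, L, O}.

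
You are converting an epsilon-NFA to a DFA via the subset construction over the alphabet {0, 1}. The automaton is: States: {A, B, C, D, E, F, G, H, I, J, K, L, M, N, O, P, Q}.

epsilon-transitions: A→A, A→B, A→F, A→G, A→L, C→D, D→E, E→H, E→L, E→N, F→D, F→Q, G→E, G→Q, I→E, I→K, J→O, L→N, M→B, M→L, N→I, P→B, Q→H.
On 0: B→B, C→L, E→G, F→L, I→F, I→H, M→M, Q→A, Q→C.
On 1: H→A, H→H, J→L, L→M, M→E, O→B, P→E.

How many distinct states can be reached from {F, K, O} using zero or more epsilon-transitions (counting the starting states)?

10

Start with {F, K, O}.
From F via epsilon: add D, Q.
From D via epsilon: add E.
From Q via epsilon: add H.
From E via epsilon: add L, N.
From N via epsilon: add I.
epsilon-closure = {D, E, F, H, I, K, L, N, O, Q}, which has 10 states.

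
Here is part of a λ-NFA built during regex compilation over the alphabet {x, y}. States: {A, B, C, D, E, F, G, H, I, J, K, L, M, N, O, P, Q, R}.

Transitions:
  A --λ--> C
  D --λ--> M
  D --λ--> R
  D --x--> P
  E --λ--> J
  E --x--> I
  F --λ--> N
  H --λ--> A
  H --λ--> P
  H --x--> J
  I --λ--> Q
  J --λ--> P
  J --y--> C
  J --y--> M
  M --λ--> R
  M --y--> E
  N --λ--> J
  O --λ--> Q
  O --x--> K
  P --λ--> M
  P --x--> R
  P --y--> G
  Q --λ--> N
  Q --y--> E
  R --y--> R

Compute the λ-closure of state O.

{J, M, N, O, P, Q, R}

Start with {O}.
From O via λ: add Q.
From Q via λ: add N.
From N via λ: add J.
From J via λ: add P.
From P via λ: add M.
From M via λ: add R.
No new states can be added; the closed set is {J, M, N, O, P, Q, R}.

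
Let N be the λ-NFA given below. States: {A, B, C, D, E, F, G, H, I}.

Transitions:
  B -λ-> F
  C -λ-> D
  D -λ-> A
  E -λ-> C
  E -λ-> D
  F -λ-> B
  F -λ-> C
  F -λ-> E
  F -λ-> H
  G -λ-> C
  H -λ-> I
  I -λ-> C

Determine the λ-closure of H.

{A, C, D, H, I}

Start with {H}.
From H via λ: add I.
From I via λ: add C.
From C via λ: add D.
From D via λ: add A.
No new states can be added; the closed set is {A, C, D, H, I}.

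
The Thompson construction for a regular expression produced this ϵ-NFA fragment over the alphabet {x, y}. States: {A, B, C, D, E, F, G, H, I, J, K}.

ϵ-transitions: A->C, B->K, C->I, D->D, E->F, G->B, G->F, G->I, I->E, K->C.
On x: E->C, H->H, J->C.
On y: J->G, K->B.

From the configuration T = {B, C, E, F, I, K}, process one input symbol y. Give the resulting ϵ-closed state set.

{B, C, E, F, I, K}

K on y → {B}.
No y-transition from B, C, E, F, I.
Union after reading y: {B}.
Now take the ϵ-closure:
From B via ϵ: add K.
From K via ϵ: add C.
From C via ϵ: add I.
From I via ϵ: add E.
From E via ϵ: add F.
No new states can be added; the closed set is {B, C, E, F, I, K}.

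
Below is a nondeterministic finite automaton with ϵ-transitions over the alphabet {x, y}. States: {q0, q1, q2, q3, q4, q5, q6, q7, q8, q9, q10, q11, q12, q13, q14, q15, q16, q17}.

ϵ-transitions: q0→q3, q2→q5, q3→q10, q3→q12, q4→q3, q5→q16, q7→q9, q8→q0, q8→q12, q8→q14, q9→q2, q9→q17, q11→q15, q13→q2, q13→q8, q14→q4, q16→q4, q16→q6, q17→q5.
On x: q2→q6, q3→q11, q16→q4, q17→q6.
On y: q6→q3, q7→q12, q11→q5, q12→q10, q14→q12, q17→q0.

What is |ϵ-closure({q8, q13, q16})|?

Start with {q8, q13, q16}.
From q8 via ϵ: add q0, q12, q14.
From q13 via ϵ: add q2.
From q16 via ϵ: add q4, q6.
From q0 via ϵ: add q3.
From q2 via ϵ: add q5.
From q3 via ϵ: add q10.
ϵ-closure = {q0, q2, q3, q4, q5, q6, q8, q10, q12, q13, q14, q16}, which has 12 states.

12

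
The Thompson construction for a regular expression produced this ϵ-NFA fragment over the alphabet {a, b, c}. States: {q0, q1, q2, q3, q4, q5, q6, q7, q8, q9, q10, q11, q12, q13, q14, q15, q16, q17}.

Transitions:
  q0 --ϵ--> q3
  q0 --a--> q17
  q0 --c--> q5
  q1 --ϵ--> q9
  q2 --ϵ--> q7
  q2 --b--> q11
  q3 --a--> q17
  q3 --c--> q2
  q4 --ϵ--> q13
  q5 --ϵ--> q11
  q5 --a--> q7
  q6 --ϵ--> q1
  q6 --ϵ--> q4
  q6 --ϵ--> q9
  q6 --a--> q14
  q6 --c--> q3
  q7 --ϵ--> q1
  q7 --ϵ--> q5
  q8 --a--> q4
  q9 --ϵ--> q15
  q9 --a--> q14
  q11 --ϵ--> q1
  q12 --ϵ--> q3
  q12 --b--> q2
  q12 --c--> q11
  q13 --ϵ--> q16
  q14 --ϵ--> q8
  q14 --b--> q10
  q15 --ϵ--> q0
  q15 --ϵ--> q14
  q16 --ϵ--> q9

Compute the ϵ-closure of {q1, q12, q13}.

{q0, q1, q3, q8, q9, q12, q13, q14, q15, q16}

Start with {q1, q12, q13}.
From q1 via ϵ: add q9.
From q12 via ϵ: add q3.
From q13 via ϵ: add q16.
From q9 via ϵ: add q15.
From q15 via ϵ: add q0, q14.
From q14 via ϵ: add q8.
No new states can be added; the closed set is {q0, q1, q3, q8, q9, q12, q13, q14, q15, q16}.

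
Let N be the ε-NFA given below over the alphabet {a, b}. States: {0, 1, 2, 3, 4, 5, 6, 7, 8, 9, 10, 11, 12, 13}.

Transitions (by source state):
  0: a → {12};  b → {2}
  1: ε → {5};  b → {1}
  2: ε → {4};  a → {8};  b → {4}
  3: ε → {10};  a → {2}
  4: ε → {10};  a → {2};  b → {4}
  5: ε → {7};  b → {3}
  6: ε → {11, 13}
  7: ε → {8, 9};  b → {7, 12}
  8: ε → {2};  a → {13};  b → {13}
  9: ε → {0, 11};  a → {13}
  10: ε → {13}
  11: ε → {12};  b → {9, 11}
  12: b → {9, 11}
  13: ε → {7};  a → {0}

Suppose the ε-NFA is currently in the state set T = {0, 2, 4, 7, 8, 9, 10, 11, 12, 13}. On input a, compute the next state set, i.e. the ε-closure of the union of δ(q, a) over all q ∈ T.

{0, 2, 4, 7, 8, 9, 10, 11, 12, 13}

0 on a → {12}.
2 on a → {8}.
4 on a → {2}.
8 on a → {13}.
9 on a → {13}.
13 on a → {0}.
No a-transition from 7, 10, 11, 12.
Union after reading a: {0, 2, 8, 12, 13}.
Now take the ε-closure:
From 2 via ε: add 4.
From 13 via ε: add 7.
From 4 via ε: add 10.
From 7 via ε: add 9.
From 9 via ε: add 11.
No new states can be added; the closed set is {0, 2, 4, 7, 8, 9, 10, 11, 12, 13}.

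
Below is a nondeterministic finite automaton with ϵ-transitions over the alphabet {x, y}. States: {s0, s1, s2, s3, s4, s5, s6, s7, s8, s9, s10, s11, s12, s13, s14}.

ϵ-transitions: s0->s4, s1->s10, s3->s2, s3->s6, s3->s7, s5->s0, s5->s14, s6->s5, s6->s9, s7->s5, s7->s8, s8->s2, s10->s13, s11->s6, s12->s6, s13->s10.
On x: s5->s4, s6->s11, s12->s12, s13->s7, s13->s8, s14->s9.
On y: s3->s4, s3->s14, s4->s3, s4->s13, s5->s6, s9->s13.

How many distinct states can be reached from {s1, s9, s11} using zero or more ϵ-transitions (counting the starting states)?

Start with {s1, s9, s11}.
From s1 via ϵ: add s10.
From s11 via ϵ: add s6.
From s6 via ϵ: add s5.
From s10 via ϵ: add s13.
From s5 via ϵ: add s0, s14.
From s0 via ϵ: add s4.
ϵ-closure = {s0, s1, s4, s5, s6, s9, s10, s11, s13, s14}, which has 10 states.

10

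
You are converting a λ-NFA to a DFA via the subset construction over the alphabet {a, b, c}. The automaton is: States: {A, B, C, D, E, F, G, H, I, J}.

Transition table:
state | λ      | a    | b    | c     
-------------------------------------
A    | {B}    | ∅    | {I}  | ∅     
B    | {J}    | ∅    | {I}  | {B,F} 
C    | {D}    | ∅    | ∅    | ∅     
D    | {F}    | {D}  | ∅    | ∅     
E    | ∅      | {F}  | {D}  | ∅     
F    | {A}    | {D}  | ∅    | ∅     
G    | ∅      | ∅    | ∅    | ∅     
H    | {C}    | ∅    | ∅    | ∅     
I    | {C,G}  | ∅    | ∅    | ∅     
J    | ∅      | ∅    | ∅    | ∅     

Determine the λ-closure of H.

{A, B, C, D, F, H, J}

Start with {H}.
From H via λ: add C.
From C via λ: add D.
From D via λ: add F.
From F via λ: add A.
From A via λ: add B.
From B via λ: add J.
No new states can be added; the closed set is {A, B, C, D, F, H, J}.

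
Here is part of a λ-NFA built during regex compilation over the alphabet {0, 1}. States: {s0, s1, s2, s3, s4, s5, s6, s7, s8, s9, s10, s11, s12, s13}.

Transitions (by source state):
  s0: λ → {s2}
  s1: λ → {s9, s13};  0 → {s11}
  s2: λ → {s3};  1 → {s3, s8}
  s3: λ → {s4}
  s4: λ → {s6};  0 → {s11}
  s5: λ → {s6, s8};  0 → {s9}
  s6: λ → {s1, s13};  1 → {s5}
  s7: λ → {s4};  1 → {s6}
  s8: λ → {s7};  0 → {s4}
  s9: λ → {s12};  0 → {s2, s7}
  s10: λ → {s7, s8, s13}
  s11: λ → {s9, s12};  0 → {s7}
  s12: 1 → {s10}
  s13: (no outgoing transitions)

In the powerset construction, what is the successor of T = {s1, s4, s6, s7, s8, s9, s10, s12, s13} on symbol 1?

s6 on 1 → {s5}.
s7 on 1 → {s6}.
s12 on 1 → {s10}.
No 1-transition from s1, s4, s8, s9, s10, s13.
Union after reading 1: {s5, s6, s10}.
Now take the λ-closure:
From s5 via λ: add s8.
From s6 via λ: add s1, s13.
From s10 via λ: add s7.
From s1 via λ: add s9.
From s7 via λ: add s4.
From s9 via λ: add s12.
No new states can be added; the closed set is {s1, s4, s5, s6, s7, s8, s9, s10, s12, s13}.

{s1, s4, s5, s6, s7, s8, s9, s10, s12, s13}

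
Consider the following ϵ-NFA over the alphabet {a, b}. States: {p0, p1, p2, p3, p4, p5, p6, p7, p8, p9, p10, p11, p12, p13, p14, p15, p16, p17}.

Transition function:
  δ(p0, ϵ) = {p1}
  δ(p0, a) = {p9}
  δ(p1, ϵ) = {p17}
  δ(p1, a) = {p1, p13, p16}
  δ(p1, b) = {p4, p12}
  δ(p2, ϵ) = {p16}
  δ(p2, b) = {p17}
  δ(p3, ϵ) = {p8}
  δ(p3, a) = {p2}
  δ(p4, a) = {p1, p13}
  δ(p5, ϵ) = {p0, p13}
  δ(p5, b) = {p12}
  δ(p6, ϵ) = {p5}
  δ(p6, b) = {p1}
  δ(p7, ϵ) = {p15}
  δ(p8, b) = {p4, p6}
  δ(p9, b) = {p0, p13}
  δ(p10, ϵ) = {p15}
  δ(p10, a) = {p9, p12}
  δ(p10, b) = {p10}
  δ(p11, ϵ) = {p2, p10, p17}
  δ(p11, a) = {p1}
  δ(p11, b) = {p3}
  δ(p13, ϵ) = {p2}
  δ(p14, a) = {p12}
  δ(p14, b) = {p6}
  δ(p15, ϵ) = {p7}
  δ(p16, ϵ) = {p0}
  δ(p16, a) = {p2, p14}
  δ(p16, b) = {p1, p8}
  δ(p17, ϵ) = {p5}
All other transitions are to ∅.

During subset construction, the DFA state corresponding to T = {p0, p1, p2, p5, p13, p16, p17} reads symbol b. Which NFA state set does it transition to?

{p0, p1, p2, p4, p5, p8, p12, p13, p16, p17}

p1 on b → {p4, p12}.
p2 on b → {p17}.
p5 on b → {p12}.
p16 on b → {p1, p8}.
No b-transition from p0, p13, p17.
Union after reading b: {p1, p4, p8, p12, p17}.
Now take the ϵ-closure:
From p17 via ϵ: add p5.
From p5 via ϵ: add p0, p13.
From p13 via ϵ: add p2.
From p2 via ϵ: add p16.
No new states can be added; the closed set is {p0, p1, p2, p4, p5, p8, p12, p13, p16, p17}.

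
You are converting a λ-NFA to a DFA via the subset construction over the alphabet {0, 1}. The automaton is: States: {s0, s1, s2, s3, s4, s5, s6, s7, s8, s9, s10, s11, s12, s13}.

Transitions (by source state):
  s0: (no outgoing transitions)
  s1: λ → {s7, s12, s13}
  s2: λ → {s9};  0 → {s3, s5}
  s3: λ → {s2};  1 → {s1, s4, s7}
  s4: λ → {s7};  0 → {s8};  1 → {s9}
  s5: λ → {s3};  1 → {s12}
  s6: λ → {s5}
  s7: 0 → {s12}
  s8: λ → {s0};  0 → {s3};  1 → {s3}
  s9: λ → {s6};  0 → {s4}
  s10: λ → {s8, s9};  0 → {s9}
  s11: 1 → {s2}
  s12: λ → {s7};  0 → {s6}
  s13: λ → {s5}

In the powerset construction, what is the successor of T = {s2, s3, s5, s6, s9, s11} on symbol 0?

s2 on 0 → {s3, s5}.
s9 on 0 → {s4}.
No 0-transition from s3, s5, s6, s11.
Union after reading 0: {s3, s4, s5}.
Now take the λ-closure:
From s3 via λ: add s2.
From s4 via λ: add s7.
From s2 via λ: add s9.
From s9 via λ: add s6.
No new states can be added; the closed set is {s2, s3, s4, s5, s6, s7, s9}.

{s2, s3, s4, s5, s6, s7, s9}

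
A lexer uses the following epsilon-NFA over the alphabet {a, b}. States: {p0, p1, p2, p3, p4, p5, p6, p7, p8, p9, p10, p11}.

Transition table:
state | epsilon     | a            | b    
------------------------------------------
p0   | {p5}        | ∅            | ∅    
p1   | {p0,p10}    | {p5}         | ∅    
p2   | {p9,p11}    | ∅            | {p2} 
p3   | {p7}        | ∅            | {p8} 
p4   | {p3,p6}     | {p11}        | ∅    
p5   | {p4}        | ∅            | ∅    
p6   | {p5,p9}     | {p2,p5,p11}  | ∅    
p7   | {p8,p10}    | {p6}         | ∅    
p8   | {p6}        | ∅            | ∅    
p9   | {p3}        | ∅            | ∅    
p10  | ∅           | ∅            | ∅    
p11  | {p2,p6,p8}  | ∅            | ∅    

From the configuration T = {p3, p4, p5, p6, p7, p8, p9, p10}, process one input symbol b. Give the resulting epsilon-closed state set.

{p3, p4, p5, p6, p7, p8, p9, p10}

p3 on b → {p8}.
No b-transition from p4, p5, p6, p7, p8, p9, p10.
Union after reading b: {p8}.
Now take the epsilon-closure:
From p8 via epsilon: add p6.
From p6 via epsilon: add p5, p9.
From p5 via epsilon: add p4.
From p9 via epsilon: add p3.
From p3 via epsilon: add p7.
From p7 via epsilon: add p10.
No new states can be added; the closed set is {p3, p4, p5, p6, p7, p8, p9, p10}.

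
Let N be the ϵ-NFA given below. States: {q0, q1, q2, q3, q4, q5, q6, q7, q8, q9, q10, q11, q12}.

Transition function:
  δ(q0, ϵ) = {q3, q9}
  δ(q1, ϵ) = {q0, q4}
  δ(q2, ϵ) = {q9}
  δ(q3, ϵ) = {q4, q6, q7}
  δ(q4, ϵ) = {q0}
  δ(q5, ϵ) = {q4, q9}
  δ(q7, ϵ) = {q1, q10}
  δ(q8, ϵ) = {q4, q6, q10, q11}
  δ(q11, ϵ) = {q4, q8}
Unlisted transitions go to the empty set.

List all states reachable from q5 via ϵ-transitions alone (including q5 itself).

{q0, q1, q3, q4, q5, q6, q7, q9, q10}

Start with {q5}.
From q5 via ϵ: add q4, q9.
From q4 via ϵ: add q0.
From q0 via ϵ: add q3.
From q3 via ϵ: add q6, q7.
From q7 via ϵ: add q1, q10.
No new states can be added; the closed set is {q0, q1, q3, q4, q5, q6, q7, q9, q10}.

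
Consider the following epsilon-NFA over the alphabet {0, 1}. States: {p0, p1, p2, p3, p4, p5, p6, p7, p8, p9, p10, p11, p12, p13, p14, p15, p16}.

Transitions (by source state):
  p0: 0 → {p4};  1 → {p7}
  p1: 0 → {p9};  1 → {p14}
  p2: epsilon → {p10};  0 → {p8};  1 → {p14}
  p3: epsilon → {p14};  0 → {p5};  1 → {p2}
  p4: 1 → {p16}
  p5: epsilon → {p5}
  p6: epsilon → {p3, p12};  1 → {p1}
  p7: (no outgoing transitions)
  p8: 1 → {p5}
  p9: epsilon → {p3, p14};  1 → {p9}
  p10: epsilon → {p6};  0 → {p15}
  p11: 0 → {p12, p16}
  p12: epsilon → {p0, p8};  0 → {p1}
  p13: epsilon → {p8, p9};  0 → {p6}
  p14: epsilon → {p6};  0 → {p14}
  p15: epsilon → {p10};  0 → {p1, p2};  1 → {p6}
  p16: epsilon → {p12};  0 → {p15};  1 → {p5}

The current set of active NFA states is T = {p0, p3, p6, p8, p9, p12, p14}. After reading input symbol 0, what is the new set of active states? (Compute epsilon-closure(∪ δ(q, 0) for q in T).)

p0 on 0 → {p4}.
p3 on 0 → {p5}.
p12 on 0 → {p1}.
p14 on 0 → {p14}.
No 0-transition from p6, p8, p9.
Union after reading 0: {p1, p4, p5, p14}.
Now take the epsilon-closure:
From p14 via epsilon: add p6.
From p6 via epsilon: add p3, p12.
From p12 via epsilon: add p0, p8.
No new states can be added; the closed set is {p0, p1, p3, p4, p5, p6, p8, p12, p14}.

{p0, p1, p3, p4, p5, p6, p8, p12, p14}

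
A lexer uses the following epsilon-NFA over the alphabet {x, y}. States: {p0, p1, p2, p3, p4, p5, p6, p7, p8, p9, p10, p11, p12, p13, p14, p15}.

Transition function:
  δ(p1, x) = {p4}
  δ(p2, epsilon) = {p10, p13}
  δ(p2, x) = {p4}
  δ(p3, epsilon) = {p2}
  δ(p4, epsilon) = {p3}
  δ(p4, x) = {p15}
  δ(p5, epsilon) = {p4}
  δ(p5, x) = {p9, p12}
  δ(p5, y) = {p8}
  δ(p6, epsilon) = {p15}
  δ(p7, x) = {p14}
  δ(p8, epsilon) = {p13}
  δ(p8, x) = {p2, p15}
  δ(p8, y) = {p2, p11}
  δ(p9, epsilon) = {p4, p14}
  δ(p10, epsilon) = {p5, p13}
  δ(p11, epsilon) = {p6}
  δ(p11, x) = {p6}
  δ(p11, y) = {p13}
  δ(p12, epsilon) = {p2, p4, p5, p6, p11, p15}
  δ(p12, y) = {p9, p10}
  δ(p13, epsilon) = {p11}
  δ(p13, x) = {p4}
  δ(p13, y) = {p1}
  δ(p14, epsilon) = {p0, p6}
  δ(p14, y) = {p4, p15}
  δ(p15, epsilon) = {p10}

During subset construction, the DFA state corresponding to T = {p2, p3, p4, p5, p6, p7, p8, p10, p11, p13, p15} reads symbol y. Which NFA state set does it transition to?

p5 on y → {p8}.
p8 on y → {p2, p11}.
p11 on y → {p13}.
p13 on y → {p1}.
No y-transition from p2, p3, p4, p6, p7, p10, p15.
Union after reading y: {p1, p2, p8, p11, p13}.
Now take the epsilon-closure:
From p2 via epsilon: add p10.
From p11 via epsilon: add p6.
From p6 via epsilon: add p15.
From p10 via epsilon: add p5.
From p5 via epsilon: add p4.
From p4 via epsilon: add p3.
No new states can be added; the closed set is {p1, p2, p3, p4, p5, p6, p8, p10, p11, p13, p15}.

{p1, p2, p3, p4, p5, p6, p8, p10, p11, p13, p15}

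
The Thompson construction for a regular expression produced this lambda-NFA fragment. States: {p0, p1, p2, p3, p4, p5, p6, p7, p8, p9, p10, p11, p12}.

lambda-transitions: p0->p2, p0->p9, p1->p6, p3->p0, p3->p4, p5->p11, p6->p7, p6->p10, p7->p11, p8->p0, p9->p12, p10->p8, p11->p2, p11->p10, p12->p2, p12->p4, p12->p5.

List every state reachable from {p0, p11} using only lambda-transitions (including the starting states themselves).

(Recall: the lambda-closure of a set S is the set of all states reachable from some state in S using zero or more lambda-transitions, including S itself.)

Start with {p0, p11}.
From p0 via lambda: add p2, p9.
From p11 via lambda: add p10.
From p9 via lambda: add p12.
From p10 via lambda: add p8.
From p12 via lambda: add p4, p5.
No new states can be added; the closed set is {p0, p2, p4, p5, p8, p9, p10, p11, p12}.

{p0, p2, p4, p5, p8, p9, p10, p11, p12}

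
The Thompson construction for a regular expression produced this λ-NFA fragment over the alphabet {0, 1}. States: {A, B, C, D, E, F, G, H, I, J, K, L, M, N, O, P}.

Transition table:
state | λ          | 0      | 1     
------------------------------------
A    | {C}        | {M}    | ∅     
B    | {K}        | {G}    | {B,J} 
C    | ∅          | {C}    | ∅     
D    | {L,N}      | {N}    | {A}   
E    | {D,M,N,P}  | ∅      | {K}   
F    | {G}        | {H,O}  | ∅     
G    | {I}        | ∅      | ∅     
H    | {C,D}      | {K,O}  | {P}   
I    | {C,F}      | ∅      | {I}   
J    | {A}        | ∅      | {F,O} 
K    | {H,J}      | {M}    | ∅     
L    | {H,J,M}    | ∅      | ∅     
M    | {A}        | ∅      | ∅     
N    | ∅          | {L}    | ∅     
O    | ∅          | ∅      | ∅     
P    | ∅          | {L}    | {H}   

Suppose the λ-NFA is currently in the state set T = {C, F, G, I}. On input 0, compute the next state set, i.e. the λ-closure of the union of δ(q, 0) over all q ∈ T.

{A, C, D, H, J, L, M, N, O}

C on 0 → {C}.
F on 0 → {H, O}.
No 0-transition from G, I.
Union after reading 0: {C, H, O}.
Now take the λ-closure:
From H via λ: add D.
From D via λ: add L, N.
From L via λ: add J, M.
From J via λ: add A.
No new states can be added; the closed set is {A, C, D, H, J, L, M, N, O}.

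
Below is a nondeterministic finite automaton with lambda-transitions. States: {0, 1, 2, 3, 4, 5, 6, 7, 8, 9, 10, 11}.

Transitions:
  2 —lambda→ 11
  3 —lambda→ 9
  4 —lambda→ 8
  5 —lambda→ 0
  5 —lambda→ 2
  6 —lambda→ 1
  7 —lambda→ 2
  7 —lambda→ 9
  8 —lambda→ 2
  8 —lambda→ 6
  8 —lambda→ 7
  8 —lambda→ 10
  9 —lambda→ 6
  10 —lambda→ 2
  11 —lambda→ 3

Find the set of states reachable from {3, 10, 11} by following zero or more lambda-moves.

{1, 2, 3, 6, 9, 10, 11}

Start with {3, 10, 11}.
From 3 via lambda: add 9.
From 10 via lambda: add 2.
From 9 via lambda: add 6.
From 6 via lambda: add 1.
No new states can be added; the closed set is {1, 2, 3, 6, 9, 10, 11}.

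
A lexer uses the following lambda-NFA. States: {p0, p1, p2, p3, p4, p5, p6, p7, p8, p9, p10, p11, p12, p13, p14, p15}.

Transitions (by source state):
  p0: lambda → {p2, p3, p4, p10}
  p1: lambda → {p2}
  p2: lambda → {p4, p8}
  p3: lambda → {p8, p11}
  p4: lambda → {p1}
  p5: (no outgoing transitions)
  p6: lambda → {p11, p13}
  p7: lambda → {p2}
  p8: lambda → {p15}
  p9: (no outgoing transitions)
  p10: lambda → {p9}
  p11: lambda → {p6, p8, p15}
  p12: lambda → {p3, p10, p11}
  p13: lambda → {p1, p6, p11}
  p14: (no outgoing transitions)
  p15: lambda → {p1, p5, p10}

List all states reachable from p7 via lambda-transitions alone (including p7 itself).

Start with {p7}.
From p7 via lambda: add p2.
From p2 via lambda: add p4, p8.
From p4 via lambda: add p1.
From p8 via lambda: add p15.
From p15 via lambda: add p5, p10.
From p10 via lambda: add p9.
No new states can be added; the closed set is {p1, p2, p4, p5, p7, p8, p9, p10, p15}.

{p1, p2, p4, p5, p7, p8, p9, p10, p15}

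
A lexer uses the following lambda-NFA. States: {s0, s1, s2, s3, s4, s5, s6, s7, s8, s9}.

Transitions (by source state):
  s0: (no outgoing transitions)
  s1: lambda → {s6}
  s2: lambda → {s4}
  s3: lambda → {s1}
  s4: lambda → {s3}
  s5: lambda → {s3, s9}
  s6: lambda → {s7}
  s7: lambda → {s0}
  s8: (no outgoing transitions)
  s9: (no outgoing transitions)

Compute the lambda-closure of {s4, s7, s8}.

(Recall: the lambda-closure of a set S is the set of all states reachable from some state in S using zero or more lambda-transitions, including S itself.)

{s0, s1, s3, s4, s6, s7, s8}

Start with {s4, s7, s8}.
From s4 via lambda: add s3.
From s7 via lambda: add s0.
From s3 via lambda: add s1.
From s1 via lambda: add s6.
No new states can be added; the closed set is {s0, s1, s3, s4, s6, s7, s8}.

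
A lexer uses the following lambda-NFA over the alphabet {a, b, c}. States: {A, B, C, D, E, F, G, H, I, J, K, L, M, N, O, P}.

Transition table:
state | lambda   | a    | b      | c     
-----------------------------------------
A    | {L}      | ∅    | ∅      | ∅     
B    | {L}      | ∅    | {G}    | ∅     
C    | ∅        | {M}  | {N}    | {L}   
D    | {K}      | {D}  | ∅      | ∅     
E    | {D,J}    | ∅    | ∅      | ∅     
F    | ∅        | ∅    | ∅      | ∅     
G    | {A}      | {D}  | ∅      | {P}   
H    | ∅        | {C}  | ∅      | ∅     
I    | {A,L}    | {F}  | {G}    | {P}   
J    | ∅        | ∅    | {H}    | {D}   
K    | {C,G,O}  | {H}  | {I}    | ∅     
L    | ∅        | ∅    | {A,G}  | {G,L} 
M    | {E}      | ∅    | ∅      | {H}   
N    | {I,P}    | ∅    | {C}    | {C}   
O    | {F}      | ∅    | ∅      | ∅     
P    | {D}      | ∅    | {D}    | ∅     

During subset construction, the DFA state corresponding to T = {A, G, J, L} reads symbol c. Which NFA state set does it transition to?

G on c → {P}.
J on c → {D}.
L on c → {G, L}.
No c-transition from A.
Union after reading c: {D, G, L, P}.
Now take the lambda-closure:
From D via lambda: add K.
From G via lambda: add A.
From K via lambda: add C, O.
From O via lambda: add F.
No new states can be added; the closed set is {A, C, D, F, G, K, L, O, P}.

{A, C, D, F, G, K, L, O, P}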